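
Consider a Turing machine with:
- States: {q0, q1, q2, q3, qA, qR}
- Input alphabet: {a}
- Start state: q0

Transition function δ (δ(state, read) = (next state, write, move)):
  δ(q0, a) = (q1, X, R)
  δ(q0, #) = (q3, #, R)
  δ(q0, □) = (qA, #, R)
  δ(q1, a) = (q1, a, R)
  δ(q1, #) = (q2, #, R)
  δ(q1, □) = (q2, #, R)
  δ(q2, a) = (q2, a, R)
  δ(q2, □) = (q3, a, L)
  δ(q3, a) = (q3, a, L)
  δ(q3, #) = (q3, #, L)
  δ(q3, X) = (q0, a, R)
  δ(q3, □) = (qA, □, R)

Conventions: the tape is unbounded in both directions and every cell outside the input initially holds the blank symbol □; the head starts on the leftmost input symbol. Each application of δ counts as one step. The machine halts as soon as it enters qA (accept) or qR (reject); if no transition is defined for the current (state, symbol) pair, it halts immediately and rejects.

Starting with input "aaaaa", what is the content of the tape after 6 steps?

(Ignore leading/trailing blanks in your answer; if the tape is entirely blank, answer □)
Step 0: [q0]aaaaa (head at position 0)
Step 1: δ(q0, a) = (q1, X, R)  ⊢  X[q1]aaaa (head at position 1)
Step 2: δ(q1, a) = (q1, a, R)  ⊢  Xa[q1]aaa (head at position 2)
Step 3: δ(q1, a) = (q1, a, R)  ⊢  Xaa[q1]aa (head at position 3)
Step 4: δ(q1, a) = (q1, a, R)  ⊢  Xaaa[q1]a (head at position 4)
Step 5: δ(q1, a) = (q1, a, R)  ⊢  Xaaaa[q1]□ (head at position 5)
Step 6: δ(q1, □) = (q2, #, R)  ⊢  Xaaaa#[q2]□ (head at position 6)
Tape after 6 steps (ignoring surrounding blanks): Xaaaa#

Final answer: Tape: Xaaaa#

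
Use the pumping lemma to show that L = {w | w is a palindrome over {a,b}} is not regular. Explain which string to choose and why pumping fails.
Language: L = {w | w is a palindrome over {a,b}} (strings that read the same forwards and backwards)
Step 1: Assume for contradiction that L is regular, with pumping length p.
Step 2: Choose s = a^p b a^p. Then s ∈ L (it reads the same forwards and backwards) and |s| ≥ p.
Step 3: Consider any decomposition s = xyz with |xy| ≤ p and |y| > 0. Since |xy| ≤ p and the first p symbols of s are all a's, y = a^k for some k with 1 ≤ k ≤ p.
Step 4: Pumping up (i = 2): xy²z = a^(p+k) b a^p. Its reverse is a^p b a^(p+k) ≠ a^(p+k) b a^p (the single b is no longer in the middle), so xy²z is not a palindrome and xy²z ∉ L.
This contradicts the pumping lemma, so L is not regular.

Final answer: Choose s = a^p b a^p. Since |xy| ≤ p, y = a^k with k ≥ 1. Then xy²z = a^(p+k) b a^p is not a palindrome, so ∉ L.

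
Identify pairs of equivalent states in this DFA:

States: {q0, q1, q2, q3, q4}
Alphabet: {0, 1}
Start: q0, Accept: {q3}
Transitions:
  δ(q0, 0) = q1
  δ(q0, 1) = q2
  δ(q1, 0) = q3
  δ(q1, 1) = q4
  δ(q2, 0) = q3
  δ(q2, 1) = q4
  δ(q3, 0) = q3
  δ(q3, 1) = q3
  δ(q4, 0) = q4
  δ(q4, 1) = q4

Using the table-filling algorithm:
Round 0 – mark pairs where exactly one state is accepting: (q0,q3), (q1,q3), (q2,q3), (q3,q4)
Round 1 – newly marked: (q0,q1) [on 0: q1 vs q3, already marked]; (q0,q2) [on 0: q1 vs q3, already marked]; (q1,q4) [on 0: q3 vs q4, already marked]; (q2,q4) [on 0: q3 vs q4, already marked]
Round 2 – newly marked: (q0,q4) [on 0: q1 vs q4, already marked]
No further pairs can be marked.
(q1, q2) unmarked: δ(q1,0)=q3, δ(q2,0)=q3; δ(q1,1)=q4, δ(q2,1)=q4 → equivalent
Equivalent pairs: (q1, q2)

Final answer: Equivalent pairs: (q1, q2)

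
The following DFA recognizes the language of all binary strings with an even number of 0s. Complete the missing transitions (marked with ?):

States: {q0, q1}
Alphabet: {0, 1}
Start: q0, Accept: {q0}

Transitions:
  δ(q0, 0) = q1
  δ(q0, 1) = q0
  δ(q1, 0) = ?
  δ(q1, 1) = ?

What each state remembers (consistent with the given transitions and accept states):
  q0: an even number of 0s has been read so far
  q1: an odd number of 0s has been read so far
Filling in the missing entries:
  δ(q1, 0): in q1 (an odd number of 0s has been read so far), after reading 0 we have: an even number of 0s has been read so far → q0
  δ(q1, 1): in q1 (an odd number of 0s has been read so far), after reading 1 we have: an odd number of 0s has been read so far → q1

Final answer: δ(q1, 0) = q0; δ(q1, 1) = q1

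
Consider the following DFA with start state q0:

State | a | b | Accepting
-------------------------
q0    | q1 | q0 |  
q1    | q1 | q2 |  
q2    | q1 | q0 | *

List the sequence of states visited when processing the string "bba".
q0 → q0 → q0 → q1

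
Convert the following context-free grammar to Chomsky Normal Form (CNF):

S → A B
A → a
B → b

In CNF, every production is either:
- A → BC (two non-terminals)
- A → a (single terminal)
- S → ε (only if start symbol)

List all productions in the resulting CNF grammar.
The grammar has no ε-productions or unit productions to eliminate.
S → A B is already in CNF (two non-terminals) – keep it.
A → a is already in CNF (single terminal) – keep it.
B → b is already in CNF (single terminal) – keep it.
Resulting CNF grammar (3 productions): A → a; B → b; S → A B

Final answer: A → a; B → b; S → A B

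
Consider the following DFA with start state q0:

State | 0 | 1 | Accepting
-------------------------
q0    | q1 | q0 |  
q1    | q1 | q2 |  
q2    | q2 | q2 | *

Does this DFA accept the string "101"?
Start in q0.
Read '1': q0 → q0
Read '0': q0 → q1
Read '1': q1 → q2
Final state q2 is accepting, so the string is accepted.

Final answer: Yes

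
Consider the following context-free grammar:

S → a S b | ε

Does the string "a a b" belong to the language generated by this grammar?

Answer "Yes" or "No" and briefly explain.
Every derivation applies S → a S b some number n of times and then S → ε, producing a^n b^n with equally many a's and b's. The string a a b has two a's but only one b, so it cannot be derived.

Final answer: No - no valid derivation exists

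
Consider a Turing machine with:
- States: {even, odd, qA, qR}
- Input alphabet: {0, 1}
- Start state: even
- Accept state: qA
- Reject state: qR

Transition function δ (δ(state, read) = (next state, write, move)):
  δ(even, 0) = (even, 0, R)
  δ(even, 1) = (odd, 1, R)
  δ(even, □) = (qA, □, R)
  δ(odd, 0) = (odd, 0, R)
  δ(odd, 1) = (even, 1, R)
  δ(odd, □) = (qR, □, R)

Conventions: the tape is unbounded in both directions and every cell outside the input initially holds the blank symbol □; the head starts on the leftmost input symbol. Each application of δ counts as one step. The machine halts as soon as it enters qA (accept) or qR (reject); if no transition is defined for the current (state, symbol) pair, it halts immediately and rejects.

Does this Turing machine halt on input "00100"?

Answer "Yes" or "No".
Step 0: [even]00100 (head at position 0)
Step 1: δ(even, 0) = (even, 0, R)  ⊢  0[even]0100 (head at position 1)
Step 2: δ(even, 0) = (even, 0, R)  ⊢  00[even]100 (head at position 2)
Step 3: δ(even, 1) = (odd, 1, R)  ⊢  001[odd]00 (head at position 3)
Step 4: δ(odd, 0) = (odd, 0, R)  ⊢  0010[odd]0 (head at position 4)
Step 5: δ(odd, 0) = (odd, 0, R)  ⊢  00100[odd]□ (head at position 5)
Step 6: δ(odd, □) = (qR, □, R)  ⊢  00100□[qR]□ (head at position 6)
The machine is in qR, so it halts and rejects.
It halts after 6 steps.

Final answer: Yes - halts after 6 steps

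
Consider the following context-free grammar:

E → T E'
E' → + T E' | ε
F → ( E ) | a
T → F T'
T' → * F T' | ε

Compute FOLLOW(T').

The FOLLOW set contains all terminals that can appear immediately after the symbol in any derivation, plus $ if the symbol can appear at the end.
Useful FIRST sets: FIRST(E') = {+, ε}, FIRST(T') = {*, ε} (both E' and T' are nullable).
FOLLOW(E): E is the start symbol → $; E appears in F → ( E ) followed by ')' → FOLLOW(E) = {), $}.
FOLLOW(E'): E' appears at the right end of E → T E' and of E' → + T E', so FOLLOW(E') ⊇ FOLLOW(E) (the second occurrence adds nothing new). FOLLOW(E') = {), $}.
FOLLOW(T): in E → T E' and E' → + T E', T is followed by E': add FIRST(E') minus ε = {+}; since E' is nullable, also add FOLLOW(E) and FOLLOW(E') = {), $}. FOLLOW(T) = {+, ), $}.
FOLLOW(T'): T' appears at the right end of T → F T' and of T' → * F T', so FOLLOW(T') = FOLLOW(T) = {+, ), $}.

Final answer: {$, ), +}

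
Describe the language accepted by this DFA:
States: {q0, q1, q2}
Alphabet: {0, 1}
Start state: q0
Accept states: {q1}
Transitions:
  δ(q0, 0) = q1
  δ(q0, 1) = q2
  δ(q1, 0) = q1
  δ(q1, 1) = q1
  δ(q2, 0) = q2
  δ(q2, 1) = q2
Analyzing the DFA structure:
Start state: q0
Accept states: {q1}
Interpreting what each state remembers (checking against the transitions):
  q0: nothing has been read yet
  q1: the first symbol was 0
  q2: the first symbol was 1 (trap state)
  δ(q0, 0): in q0 (nothing has been read yet), after reading 0 we have: the first symbol was 0 → q1
  δ(q0, 1): in q0 (nothing has been read yet), after reading 1 we have: the first symbol was 1 (trap state) → q2
  δ(q1, 0): in q1 (the first symbol was 0), after reading 0 we have: the first symbol was 0 → q1
  δ(q1, 1): in q1 (the first symbol was 0), after reading 1 we have: the first symbol was 0 → q1
  δ(q2, 0): in q2 (the first symbol was 1 (trap state)), after reading 0 we have: the first symbol was 1 (trap state) → q2
  δ(q2, 1): in q2 (the first symbol was 1 (trap state)), after reading 1 we have: the first symbol was 1 (trap state) → q2
A string is accepted iff it ends in {q1}, i.e. the first symbol was 0.
Language: All binary strings starting with 0

Final answer: All binary strings starting with 0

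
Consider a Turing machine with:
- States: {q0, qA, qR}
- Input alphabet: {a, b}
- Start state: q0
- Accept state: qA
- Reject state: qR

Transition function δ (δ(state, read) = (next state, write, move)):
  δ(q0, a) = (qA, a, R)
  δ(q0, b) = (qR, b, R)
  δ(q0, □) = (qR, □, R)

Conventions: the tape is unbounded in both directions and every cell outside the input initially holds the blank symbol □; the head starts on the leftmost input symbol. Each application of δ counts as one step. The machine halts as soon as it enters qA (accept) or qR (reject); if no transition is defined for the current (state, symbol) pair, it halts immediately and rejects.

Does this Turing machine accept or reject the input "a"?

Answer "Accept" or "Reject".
Step 0: [q0]a (head at position 0)
Step 1: δ(q0, a) = (qA, a, R)  ⊢  a[qA]□ (head at position 1)
The machine is in qA, so it halts and accepts.

Final answer: Accept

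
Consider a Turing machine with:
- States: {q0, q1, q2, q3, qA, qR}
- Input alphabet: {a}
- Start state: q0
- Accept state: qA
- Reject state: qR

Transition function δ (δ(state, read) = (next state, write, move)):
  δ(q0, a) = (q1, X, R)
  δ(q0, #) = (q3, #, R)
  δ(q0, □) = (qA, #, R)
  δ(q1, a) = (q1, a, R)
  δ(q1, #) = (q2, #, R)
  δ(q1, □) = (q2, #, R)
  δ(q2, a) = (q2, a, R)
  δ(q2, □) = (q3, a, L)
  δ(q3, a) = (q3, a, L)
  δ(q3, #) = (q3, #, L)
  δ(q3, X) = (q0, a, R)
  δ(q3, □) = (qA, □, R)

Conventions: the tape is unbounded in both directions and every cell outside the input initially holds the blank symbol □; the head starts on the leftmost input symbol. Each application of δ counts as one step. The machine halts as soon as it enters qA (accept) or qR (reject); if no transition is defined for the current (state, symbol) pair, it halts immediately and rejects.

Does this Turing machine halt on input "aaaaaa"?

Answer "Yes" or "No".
Trace (configuration after each step, as tape_left[state]tape_right with head position):
Step 0: [q0]aaaaaa (head at position 0)
Step 1: X[q1]aaaaa (head 1)
Step 2: Xa[q1]aaaa (head 2)
Step 3: Xaa[q1]aaa (head 3)
Step 4: Xaaa[q1]aa (head 4)
Step 5: Xaaaa[q1]a (head 5)
Step 6: Xaaaaa[q1]□ (head 6)
Step 7: Xaaaaa#[q2]□ (head 7)
Step 8: Xaaaaa[q3]#a (head 6)
Step 9: Xaaaa[q3]a#a (head 5)
Step 10: Xaaa[q3]aa#a (head 4)
Step 11: Xaa[q3]aaa#a (head 3)
Step 12: Xa[q3]aaaa#a (head 2)
Step 13: X[q3]aaaaa#a (head 1)
Step 14: [q3]Xaaaaa#a (head 0)
Step 15: a[q0]aaaaa#a (head 1)
Step 16: aX[q1]aaaa#a (head 2)
Step 17: aXa[q1]aaa#a (head 3)
Step 18: aXaa[q1]aa#a (head 4)
Step 19: aXaaa[q1]a#a (head 5)
Step 20: aXaaaa[q1]#a (head 6)
Step 21: aXaaaa#[q2]a (head 7)
Step 22: aXaaaa#a[q2]□ (head 8)
Step 23: aXaaaa#[q3]aa (head 7)
Step 24: aXaaaa[q3]#aa (head 6)
Step 25: aXaaa[q3]a#aa (head 5)
Step 26: aXaa[q3]aa#aa (head 4)
Step 27: aXa[q3]aaa#aa (head 3)
Step 28: aX[q3]aaaa#aa (head 2)
Step 29: a[q3]Xaaaa#aa (head 1)
Step 30: aa[q0]aaaa#aa (head 2)
Step 31: aaX[q1]aaa#aa (head 3)
Step 32: aaXa[q1]aa#aa (head 4)
Step 33: aaXaa[q1]a#aa (head 5)
Step 34: aaXaaa[q1]#aa (head 6)
Step 35: aaXaaa#[q2]aa (head 7)
Step 36: aaXaaa#a[q2]a (head 8)
Step 37: aaXaaa#aa[q2]□ (head 9)
Step 38: aaXaaa#a[q3]aa (head 8)
Step 39: aaXaaa#[q3]aaa (head 7)
Step 40: aaXaaa[q3]#aaa (head 6)
Step 41: aaXaa[q3]a#aaa (head 5)
Step 42: aaXa[q3]aa#aaa (head 4)
Step 43: aaX[q3]aaa#aaa (head 3)
Step 44: aa[q3]Xaaa#aaa (head 2)
Step 45: aaa[q0]aaa#aaa (head 3)
Step 46: aaaX[q1]aa#aaa (head 4)
Step 47: aaaXa[q1]a#aaa (head 5)
Step 48: aaaXaa[q1]#aaa (head 6)
Step 49: aaaXaa#[q2]aaa (head 7)
Step 50: aaaXaa#a[q2]aa (head 8)
Step 51: aaaXaa#aa[q2]a (head 9)
Step 52: aaaXaa#aaa[q2]□ (head 10)
Step 53: aaaXaa#aa[q3]aa (head 9)
Step 54: aaaXaa#a[q3]aaa (head 8)
Step 55: aaaXaa#[q3]aaaa (head 7)
Step 56: aaaXaa[q3]#aaaa (head 6)
Step 57: aaaXa[q3]a#aaaa (head 5)
Step 58: aaaX[q3]aa#aaaa (head 4)
Step 59: aaa[q3]Xaa#aaaa (head 3)
Step 60: aaaa[q0]aa#aaaa (head 4)
Step 61: aaaaX[q1]a#aaaa (head 5)
Step 62: aaaaXa[q1]#aaaa (head 6)
Step 63: aaaaXa#[q2]aaaa (head 7)
Step 64: aaaaXa#a[q2]aaa (head 8)
Step 65: aaaaXa#aa[q2]aa (head 9)
Step 66: aaaaXa#aaa[q2]a (head 10)
Step 67: aaaaXa#aaaa[q2]□ (head 11)
Step 68: aaaaXa#aaa[q3]aa (head 10)
Step 69: aaaaXa#aa[q3]aaa (head 9)
Step 70: aaaaXa#a[q3]aaaa (head 8)
Step 71: aaaaXa#[q3]aaaaa (head 7)
Step 72: aaaaXa[q3]#aaaaa (head 6)
Step 73: aaaaX[q3]a#aaaaa (head 5)
Step 74: aaaa[q3]Xa#aaaaa (head 4)
Step 75: aaaaa[q0]a#aaaaa (head 5)
Step 76: aaaaaX[q1]#aaaaa (head 6)
Step 77: aaaaaX#[q2]aaaaa (head 7)
Step 78: aaaaaX#a[q2]aaaa (head 8)
Step 79: aaaaaX#aa[q2]aaa (head 9)
Step 80: aaaaaX#aaa[q2]aa (head 10)
Step 81: aaaaaX#aaaa[q2]a (head 11)
Step 82: aaaaaX#aaaaa[q2]□ (head 12)
Step 83: aaaaaX#aaaa[q3]aa (head 11)
Step 84: aaaaaX#aaa[q3]aaa (head 10)
Step 85: aaaaaX#aa[q3]aaaa (head 9)
Step 86: aaaaaX#a[q3]aaaaa (head 8)
Step 87: aaaaaX#[q3]aaaaaa (head 7)
Step 88: aaaaaX[q3]#aaaaaa (head 6)
Step 89: aaaaa[q3]X#aaaaaa (head 5)
Step 90: aaaaaa[q0]#aaaaaa (head 6)
Step 91: aaaaaa#[q3]aaaaaa (head 7)
Step 92: aaaaaa[q3]#aaaaaa (head 6)
Step 93: aaaaa[q3]a#aaaaaa (head 5)
Step 94: aaaa[q3]aa#aaaaaa (head 4)
Step 95: aaa[q3]aaa#aaaaaa (head 3)
Step 96: aa[q3]aaaa#aaaaaa (head 2)
Step 97: a[q3]aaaaa#aaaaaa (head 1)
Step 98: [q3]aaaaaa#aaaaaa (head 0)
Step 99: [q3]□aaaaaa#aaaaaa (head -1)
Step 100: □[qA]aaaaaa#aaaaaa (head 0)
The machine is in qA, so it halts and accepts.
It halts after 100 steps.

Final answer: Yes - halts after 100 steps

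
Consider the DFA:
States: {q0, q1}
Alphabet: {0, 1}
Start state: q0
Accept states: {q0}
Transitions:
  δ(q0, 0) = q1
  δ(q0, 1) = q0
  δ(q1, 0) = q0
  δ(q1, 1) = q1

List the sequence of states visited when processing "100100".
Starting at q0
Read '1': q0 -> q0
Read '0': q0 -> q1
Read '0': q1 -> q0
Read '1': q0 -> q0
Read '0': q0 -> q1
Read '0': q1 -> q0

Final answer: q0 -> q0 -> q1 -> q0 -> q0 -> q1 -> q0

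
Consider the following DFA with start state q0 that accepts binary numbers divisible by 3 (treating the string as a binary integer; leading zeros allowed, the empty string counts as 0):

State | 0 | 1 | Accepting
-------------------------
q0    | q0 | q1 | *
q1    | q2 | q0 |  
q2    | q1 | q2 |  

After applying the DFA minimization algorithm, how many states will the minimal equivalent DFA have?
All 3 states are reachable from q0, so none can be removed as unreachable.
Table-filling: first mark every (accepting, non-accepting) pair as distinguishable (accepting: {q0}; non-accepting: {q1, q2}).
Round 1: (q1, q2) on '1' go to q0 and q2, already distinguishable → mark.
Every pair of states is distinguishable, so the DFA is already minimal.
Equivalence classes: {q0}, {q1}, {q2} → 3 states.

Final answer: 3 states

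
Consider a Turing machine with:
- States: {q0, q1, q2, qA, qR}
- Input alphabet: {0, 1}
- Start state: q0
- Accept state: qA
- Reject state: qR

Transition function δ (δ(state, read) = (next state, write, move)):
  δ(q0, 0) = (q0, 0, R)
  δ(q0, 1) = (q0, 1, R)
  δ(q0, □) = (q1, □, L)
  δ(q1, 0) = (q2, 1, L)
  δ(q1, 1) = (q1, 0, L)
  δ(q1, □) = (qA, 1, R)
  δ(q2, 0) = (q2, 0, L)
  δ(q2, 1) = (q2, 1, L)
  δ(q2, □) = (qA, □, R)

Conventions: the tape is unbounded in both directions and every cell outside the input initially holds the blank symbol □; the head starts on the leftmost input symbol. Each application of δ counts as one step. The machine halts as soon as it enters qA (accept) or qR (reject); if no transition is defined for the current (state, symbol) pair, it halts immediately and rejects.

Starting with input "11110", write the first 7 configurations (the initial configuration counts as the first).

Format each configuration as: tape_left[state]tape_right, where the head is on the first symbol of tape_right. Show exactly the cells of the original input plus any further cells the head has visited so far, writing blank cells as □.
Step 0: [q0]11110 (head at position 0)
Step 1: δ(q0, 1) = (q0, 1, R)  ⊢  1[q0]1110 (head at position 1)
Step 2: δ(q0, 1) = (q0, 1, R)  ⊢  11[q0]110 (head at position 2)
Step 3: δ(q0, 1) = (q0, 1, R)  ⊢  111[q0]10 (head at position 3)
Step 4: δ(q0, 1) = (q0, 1, R)  ⊢  1111[q0]0 (head at position 4)
Step 5: δ(q0, 0) = (q0, 0, R)  ⊢  11110[q0]□ (head at position 5)
Step 6: δ(q0, □) = (q1, □, L)  ⊢  1111[q1]0□ (head at position 4)

Final answer: [q0]11110 ⊢ 1[q0]1110 ⊢ 11[q0]110 ⊢ 111[q0]10 ⊢ 1111[q0]0 ⊢ 11110[q0]□ ⊢ 1111[q1]0□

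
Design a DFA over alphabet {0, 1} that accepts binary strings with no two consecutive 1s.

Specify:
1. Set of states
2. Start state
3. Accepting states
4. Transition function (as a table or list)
One valid DFA (any DFA recognizing the same language is acceptable):
States: {q0, q1, dead}
Start: q0
Accepting: {q0, q1}
Transitions (accepting states marked with *):
State | 0 | 1 | Accepting
-------------------------
q0    | q0 | q1 | *
q1    | q0 | dead | *
dead  | dead | dead |  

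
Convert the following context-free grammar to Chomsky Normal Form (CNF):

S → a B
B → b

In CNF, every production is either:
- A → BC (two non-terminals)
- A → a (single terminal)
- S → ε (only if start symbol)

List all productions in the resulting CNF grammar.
The grammar has no ε-productions or unit productions to eliminate.
S → a B has terminal a in a right-hand side of length ≥ 2: introduce T_a → a and use T_a in place of a.
B → b is already in CNF (single terminal) – keep it.
S → a B becomes S → T_a B.
Resulting CNF grammar (3 productions): T_a → a; B → b; S → T_a B

Final answer: T_a → a; B → b; S → T_a B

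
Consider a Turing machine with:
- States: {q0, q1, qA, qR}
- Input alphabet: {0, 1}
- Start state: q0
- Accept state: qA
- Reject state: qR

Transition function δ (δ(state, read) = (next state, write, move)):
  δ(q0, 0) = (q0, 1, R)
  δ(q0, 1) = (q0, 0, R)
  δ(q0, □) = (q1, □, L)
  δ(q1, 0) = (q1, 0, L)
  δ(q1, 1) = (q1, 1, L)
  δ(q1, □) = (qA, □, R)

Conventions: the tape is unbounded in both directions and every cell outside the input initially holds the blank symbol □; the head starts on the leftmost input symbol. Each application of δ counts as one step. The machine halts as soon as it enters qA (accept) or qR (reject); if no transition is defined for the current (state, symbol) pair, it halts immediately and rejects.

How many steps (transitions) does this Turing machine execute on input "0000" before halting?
Step 0: [q0]0000 (head at position 0)
Step 1: δ(q0, 0) = (q0, 1, R)  ⊢  1[q0]000 (head at position 1)
Step 2: δ(q0, 0) = (q0, 1, R)  ⊢  11[q0]00 (head at position 2)
Step 3: δ(q0, 0) = (q0, 1, R)  ⊢  111[q0]0 (head at position 3)
Step 4: δ(q0, 0) = (q0, 1, R)  ⊢  1111[q0]□ (head at position 4)
Step 5: δ(q0, □) = (q1, □, L)  ⊢  111[q1]1□ (head at position 3)
Step 6: δ(q1, 1) = (q1, 1, L)  ⊢  11[q1]11□ (head at position 2)
Step 7: δ(q1, 1) = (q1, 1, L)  ⊢  1[q1]111□ (head at position 1)
Step 8: δ(q1, 1) = (q1, 1, L)  ⊢  [q1]1111□ (head at position 0)
Step 9: δ(q1, 1) = (q1, 1, L)  ⊢  [q1]□1111□ (head at position -1)
Step 10: δ(q1, □) = (qA, □, R)  ⊢  □[qA]1111□ (head at position 0)
The machine is in qA, so it halts and accepts.
Number of transitions executed: 10.

Final answer: 10 steps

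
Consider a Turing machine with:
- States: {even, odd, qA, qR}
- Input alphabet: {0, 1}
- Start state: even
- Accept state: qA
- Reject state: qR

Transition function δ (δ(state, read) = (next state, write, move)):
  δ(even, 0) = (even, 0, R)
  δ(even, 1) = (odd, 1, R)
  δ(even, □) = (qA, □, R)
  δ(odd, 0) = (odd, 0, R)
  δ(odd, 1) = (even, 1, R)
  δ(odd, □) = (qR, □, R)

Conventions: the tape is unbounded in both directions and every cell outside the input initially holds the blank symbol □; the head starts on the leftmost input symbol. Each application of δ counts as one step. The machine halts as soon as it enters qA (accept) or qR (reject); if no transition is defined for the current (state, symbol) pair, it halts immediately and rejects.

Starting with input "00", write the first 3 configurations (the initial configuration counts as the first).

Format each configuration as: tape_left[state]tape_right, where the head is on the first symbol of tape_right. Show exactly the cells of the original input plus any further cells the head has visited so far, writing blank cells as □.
Step 0: [even]00 (head at position 0)
Step 1: δ(even, 0) = (even, 0, R)  ⊢  0[even]0 (head at position 1)
Step 2: δ(even, 0) = (even, 0, R)  ⊢  00[even]□ (head at position 2)

Final answer: [even]00 ⊢ 0[even]0 ⊢ 00[even]□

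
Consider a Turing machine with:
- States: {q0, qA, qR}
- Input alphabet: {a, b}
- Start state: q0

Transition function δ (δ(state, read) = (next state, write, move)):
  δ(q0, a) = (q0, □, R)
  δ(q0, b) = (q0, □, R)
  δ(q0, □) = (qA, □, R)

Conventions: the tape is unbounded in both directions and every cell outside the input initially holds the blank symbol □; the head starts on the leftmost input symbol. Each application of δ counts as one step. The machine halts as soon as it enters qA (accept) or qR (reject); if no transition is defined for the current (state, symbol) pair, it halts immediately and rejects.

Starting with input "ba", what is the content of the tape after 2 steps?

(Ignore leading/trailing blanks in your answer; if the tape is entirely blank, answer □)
Step 0: [q0]ba (head at position 0)
Step 1: δ(q0, b) = (q0, □, R)  ⊢  □[q0]a (head at position 1)
Step 2: δ(q0, a) = (q0, □, R)  ⊢  □□[q0]□ (head at position 2)
Tape after 2 steps (ignoring surrounding blanks): □

Final answer: Tape: □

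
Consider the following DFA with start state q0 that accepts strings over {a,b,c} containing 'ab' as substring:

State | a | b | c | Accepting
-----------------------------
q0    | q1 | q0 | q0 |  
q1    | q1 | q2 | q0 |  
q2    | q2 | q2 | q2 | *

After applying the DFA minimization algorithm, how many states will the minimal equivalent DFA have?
All 3 states are reachable from q0, so none can be removed as unreachable.
Table-filling: first mark every (accepting, non-accepting) pair as distinguishable (accepting: {q2}; non-accepting: {q0, q1}).
Round 1: (q0, q1) on 'b' go to q0 and q2, already distinguishable → mark.
Every pair of states is distinguishable, so the DFA is already minimal.
Equivalence classes: {q0}, {q1}, {q2} → 3 states.

Final answer: 3 states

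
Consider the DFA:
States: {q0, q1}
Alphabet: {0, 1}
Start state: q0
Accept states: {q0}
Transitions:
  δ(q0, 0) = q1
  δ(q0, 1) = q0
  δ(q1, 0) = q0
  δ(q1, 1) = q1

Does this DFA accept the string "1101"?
Processing string "1101":
  q0 --1--> q0
  q0 --1--> q0
  q0 --0--> q1
  q1 --1--> q1
Final state: q1
Accept states: {q0}
q1 is not an accept state, so the string is rejected.

Final answer: No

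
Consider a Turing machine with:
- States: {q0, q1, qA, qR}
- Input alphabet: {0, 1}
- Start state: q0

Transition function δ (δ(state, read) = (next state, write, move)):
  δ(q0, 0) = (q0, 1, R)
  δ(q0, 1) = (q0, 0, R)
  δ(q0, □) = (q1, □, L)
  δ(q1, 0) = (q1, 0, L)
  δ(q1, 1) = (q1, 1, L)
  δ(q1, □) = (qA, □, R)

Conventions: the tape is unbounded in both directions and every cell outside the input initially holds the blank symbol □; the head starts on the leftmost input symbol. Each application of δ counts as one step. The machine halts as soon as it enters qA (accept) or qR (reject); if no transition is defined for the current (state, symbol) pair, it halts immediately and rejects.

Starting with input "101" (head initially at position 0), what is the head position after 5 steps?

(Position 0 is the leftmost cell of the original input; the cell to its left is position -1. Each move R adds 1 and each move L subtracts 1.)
Step 0: [q0]101 (head at position 0)
Step 1: δ(q0, 1) = (q0, 0, R)  ⊢  0[q0]01 (head at position 1)
Step 2: δ(q0, 0) = (q0, 1, R)  ⊢  01[q0]1 (head at position 2)
Step 3: δ(q0, 1) = (q0, 0, R)  ⊢  010[q0]□ (head at position 3)
Step 4: δ(q0, □) = (q1, □, L)  ⊢  01[q1]0□ (head at position 2)
Step 5: δ(q1, 0) = (q1, 0, L)  ⊢  0[q1]10□ (head at position 1)
Head position after 5 steps: 1

Final answer: Position 1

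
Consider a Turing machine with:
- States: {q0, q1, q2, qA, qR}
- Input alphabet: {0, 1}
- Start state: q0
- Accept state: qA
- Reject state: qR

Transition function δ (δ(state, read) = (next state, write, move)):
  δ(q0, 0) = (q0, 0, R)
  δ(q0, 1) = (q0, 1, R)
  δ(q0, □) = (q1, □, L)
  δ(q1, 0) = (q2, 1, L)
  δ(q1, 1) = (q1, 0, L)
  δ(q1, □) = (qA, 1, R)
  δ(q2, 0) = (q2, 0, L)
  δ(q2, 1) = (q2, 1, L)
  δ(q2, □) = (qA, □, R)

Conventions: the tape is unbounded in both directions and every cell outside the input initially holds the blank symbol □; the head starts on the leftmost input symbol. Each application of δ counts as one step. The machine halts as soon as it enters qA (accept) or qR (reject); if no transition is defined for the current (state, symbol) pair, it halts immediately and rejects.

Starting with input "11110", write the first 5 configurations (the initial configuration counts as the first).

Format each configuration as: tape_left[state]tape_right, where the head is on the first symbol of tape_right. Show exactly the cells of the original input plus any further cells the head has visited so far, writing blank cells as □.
Step 0: [q0]11110 (head at position 0)
Step 1: δ(q0, 1) = (q0, 1, R)  ⊢  1[q0]1110 (head at position 1)
Step 2: δ(q0, 1) = (q0, 1, R)  ⊢  11[q0]110 (head at position 2)
Step 3: δ(q0, 1) = (q0, 1, R)  ⊢  111[q0]10 (head at position 3)
Step 4: δ(q0, 1) = (q0, 1, R)  ⊢  1111[q0]0 (head at position 4)

Final answer: [q0]11110 ⊢ 1[q0]1110 ⊢ 11[q0]110 ⊢ 111[q0]10 ⊢ 1111[q0]0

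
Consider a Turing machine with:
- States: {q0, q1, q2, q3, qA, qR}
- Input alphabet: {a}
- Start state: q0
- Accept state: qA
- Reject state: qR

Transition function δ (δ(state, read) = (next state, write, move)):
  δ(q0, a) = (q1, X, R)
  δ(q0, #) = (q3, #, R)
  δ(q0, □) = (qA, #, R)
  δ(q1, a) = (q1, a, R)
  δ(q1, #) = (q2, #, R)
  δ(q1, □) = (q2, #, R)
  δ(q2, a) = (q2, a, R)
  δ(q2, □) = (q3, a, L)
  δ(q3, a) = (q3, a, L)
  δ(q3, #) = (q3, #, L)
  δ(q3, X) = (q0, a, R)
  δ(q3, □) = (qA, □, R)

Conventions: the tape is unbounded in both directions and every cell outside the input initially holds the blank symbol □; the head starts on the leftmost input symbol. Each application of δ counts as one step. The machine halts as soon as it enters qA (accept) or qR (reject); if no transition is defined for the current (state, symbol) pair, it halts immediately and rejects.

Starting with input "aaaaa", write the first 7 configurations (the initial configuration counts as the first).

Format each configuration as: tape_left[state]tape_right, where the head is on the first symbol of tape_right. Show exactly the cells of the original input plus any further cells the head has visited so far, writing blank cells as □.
Step 0: [q0]aaaaa (head at position 0)
Step 1: δ(q0, a) = (q1, X, R)  ⊢  X[q1]aaaa (head at position 1)
Step 2: δ(q1, a) = (q1, a, R)  ⊢  Xa[q1]aaa (head at position 2)
Step 3: δ(q1, a) = (q1, a, R)  ⊢  Xaa[q1]aa (head at position 3)
Step 4: δ(q1, a) = (q1, a, R)  ⊢  Xaaa[q1]a (head at position 4)
Step 5: δ(q1, a) = (q1, a, R)  ⊢  Xaaaa[q1]□ (head at position 5)
Step 6: δ(q1, □) = (q2, #, R)  ⊢  Xaaaa#[q2]□ (head at position 6)

Final answer: [q0]aaaaa ⊢ X[q1]aaaa ⊢ Xa[q1]aaa ⊢ Xaa[q1]aa ⊢ Xaaa[q1]a ⊢ Xaaaa[q1]□ ⊢ Xaaaa#[q2]□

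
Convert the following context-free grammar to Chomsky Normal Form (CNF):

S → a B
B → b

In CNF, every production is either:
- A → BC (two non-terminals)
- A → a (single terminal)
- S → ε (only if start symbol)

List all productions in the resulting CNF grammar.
The grammar has no ε-productions or unit productions to eliminate.
S → a B has terminal a in a right-hand side of length ≥ 2: introduce T_a → a and use T_a in place of a.
B → b is already in CNF (single terminal) – keep it.
S → a B becomes S → T_a B.
Resulting CNF grammar (3 productions): T_a → a; B → b; S → T_a B

Final answer: T_a → a; B → b; S → T_a B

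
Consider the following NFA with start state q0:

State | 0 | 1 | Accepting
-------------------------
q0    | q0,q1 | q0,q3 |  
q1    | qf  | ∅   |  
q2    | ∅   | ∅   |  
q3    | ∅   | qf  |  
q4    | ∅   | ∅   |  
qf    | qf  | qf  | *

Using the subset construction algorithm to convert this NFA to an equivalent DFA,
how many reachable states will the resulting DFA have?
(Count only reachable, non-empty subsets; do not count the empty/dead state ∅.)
Start subset: {q0}
{q0}: on 0 → {q0, q1}, on 1 → {q0, q3}
{q0, q1}: on 0 → {q0, q1, qf}, on 1 → {q0, q3}
{q0, q3}: on 0 → {q0, q1}, on 1 → {q0, q3, qf}
{q0, q1, qf}: on 0 → {q0, q1, qf}, on 1 → {q0, q3, qf}
{q0, q3, qf}: on 0 → {q0, q1, qf}, on 1 → {q0, q3, qf}
Reachable non-empty subsets: {q0}, {q0, q1}, {q0, q3}, {q0, q1, qf}, {q0, q3, qf} — 5 in total.

Final answer: 5 states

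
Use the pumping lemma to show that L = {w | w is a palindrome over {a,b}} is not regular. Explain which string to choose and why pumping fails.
Language: L = {w | w is a palindrome over {a,b}} (strings that read the same forwards and backwards)
Step 1: Assume for contradiction that L is regular, with pumping length p.
Step 2: Choose s = a^p b a^p. Then s ∈ L (it reads the same forwards and backwards) and |s| ≥ p.
Step 3: Consider any decomposition s = xyz with |xy| ≤ p and |y| > 0. Since |xy| ≤ p and the first p symbols of s are all a's, y = a^k for some k with 1 ≤ k ≤ p.
Step 4: Pumping up (i = 2): xy²z = a^(p+k) b a^p. Its reverse is a^p b a^(p+k) ≠ a^(p+k) b a^p (the single b is no longer in the middle), so xy²z is not a palindrome and xy²z ∉ L.
This contradicts the pumping lemma, so L is not regular.

Final answer: Choose s = a^p b a^p. Since |xy| ≤ p, y = a^k with k ≥ 1. Then xy²z = a^(p+k) b a^p is not a palindrome, so ∉ L.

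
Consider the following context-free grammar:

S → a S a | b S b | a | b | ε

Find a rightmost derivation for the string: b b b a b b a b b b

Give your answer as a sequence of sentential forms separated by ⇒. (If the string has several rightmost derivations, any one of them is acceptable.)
Start with S.
Step 1: the rightmost non-terminal is S; apply S → b S b:  b S b
Step 2: the rightmost non-terminal is S; apply S → b S b:  b b S b b
Step 3: the rightmost non-terminal is S; apply S → b S b:  b b b S b b b
Step 4: the rightmost non-terminal is S; apply S → a S a:  b b b a S a b b b
Step 5: the rightmost non-terminal is S; apply S → b S b:  b b b a b S b a b b b
Step 6: the rightmost non-terminal is S; apply S → ε:  b b b a b b a b b b

Final answer: S ⇒ b S b ⇒ b b S b b ⇒ b b b S b b b ⇒ b b b a S a b b b ⇒ b b b a b S b a b b b ⇒ b b b a b b a b b b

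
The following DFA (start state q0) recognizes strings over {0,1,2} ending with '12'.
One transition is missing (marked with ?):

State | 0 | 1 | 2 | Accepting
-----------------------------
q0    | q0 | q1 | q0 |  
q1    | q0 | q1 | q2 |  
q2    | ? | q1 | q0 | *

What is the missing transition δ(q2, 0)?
q0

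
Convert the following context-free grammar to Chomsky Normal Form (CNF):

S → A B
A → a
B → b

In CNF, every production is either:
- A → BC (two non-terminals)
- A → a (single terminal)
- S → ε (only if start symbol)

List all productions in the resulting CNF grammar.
The grammar has no ε-productions or unit productions to eliminate.
S → A B is already in CNF (two non-terminals) – keep it.
A → a is already in CNF (single terminal) – keep it.
B → b is already in CNF (single terminal) – keep it.
Resulting CNF grammar (3 productions): A → a; B → b; S → A B

Final answer: A → a; B → b; S → A B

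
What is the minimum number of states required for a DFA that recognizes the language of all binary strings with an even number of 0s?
Language: binary strings with an even number of 0s
Lower bound (Myhill–Nerode): the prefixes ε, 0 are pairwise distinguishable:
  ε vs 0: suffix ε distinguishes them (ε has zero 0s (accepted), 0 has one 0 (rejected))
So any DFA needs at least 2 states.
Upper bound: a DFA with 2 states exists (one state per class above).
Minimum states: 2

Final answer: 2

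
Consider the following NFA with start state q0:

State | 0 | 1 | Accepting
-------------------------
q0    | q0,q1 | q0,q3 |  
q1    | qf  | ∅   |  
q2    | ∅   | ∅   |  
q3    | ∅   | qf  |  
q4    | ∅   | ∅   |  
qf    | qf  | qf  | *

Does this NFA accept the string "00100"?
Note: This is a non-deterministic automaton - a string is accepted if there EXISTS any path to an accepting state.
Track the set of states the NFA could be in: start {q0}
Read '0': {q0} → {q0, q1}
Read '0': {q0, q1} → {q0, q1, qf}
Read '1': {q0, q1, qf} → {q0, q3, qf}
Read '0': {q0, q3, qf} → {q0, q1, qf}
Read '0': {q0, q1, qf} → {q0, q1, qf}
Final set {q0, q1, qf} contains accepting state(s) {qf} → accepted.

Final answer: Yes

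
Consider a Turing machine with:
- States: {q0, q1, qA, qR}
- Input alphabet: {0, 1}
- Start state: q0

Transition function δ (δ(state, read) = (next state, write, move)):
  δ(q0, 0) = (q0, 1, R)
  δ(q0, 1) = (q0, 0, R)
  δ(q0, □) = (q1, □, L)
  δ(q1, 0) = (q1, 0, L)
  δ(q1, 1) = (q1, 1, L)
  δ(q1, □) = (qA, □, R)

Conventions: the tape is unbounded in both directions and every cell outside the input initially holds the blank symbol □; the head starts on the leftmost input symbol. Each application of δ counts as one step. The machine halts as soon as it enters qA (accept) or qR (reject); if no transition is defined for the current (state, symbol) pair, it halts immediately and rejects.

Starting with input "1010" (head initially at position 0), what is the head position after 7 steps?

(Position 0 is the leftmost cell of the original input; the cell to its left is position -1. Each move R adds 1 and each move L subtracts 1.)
Step 0: [q0]1010 (head at position 0)
Step 1: δ(q0, 1) = (q0, 0, R)  ⊢  0[q0]010 (head at position 1)
Step 2: δ(q0, 0) = (q0, 1, R)  ⊢  01[q0]10 (head at position 2)
Step 3: δ(q0, 1) = (q0, 0, R)  ⊢  010[q0]0 (head at position 3)
Step 4: δ(q0, 0) = (q0, 1, R)  ⊢  0101[q0]□ (head at position 4)
Step 5: δ(q0, □) = (q1, □, L)  ⊢  010[q1]1□ (head at position 3)
Step 6: δ(q1, 1) = (q1, 1, L)  ⊢  01[q1]01□ (head at position 2)
Step 7: δ(q1, 0) = (q1, 0, L)  ⊢  0[q1]101□ (head at position 1)
Head position after 7 steps: 1

Final answer: Position 1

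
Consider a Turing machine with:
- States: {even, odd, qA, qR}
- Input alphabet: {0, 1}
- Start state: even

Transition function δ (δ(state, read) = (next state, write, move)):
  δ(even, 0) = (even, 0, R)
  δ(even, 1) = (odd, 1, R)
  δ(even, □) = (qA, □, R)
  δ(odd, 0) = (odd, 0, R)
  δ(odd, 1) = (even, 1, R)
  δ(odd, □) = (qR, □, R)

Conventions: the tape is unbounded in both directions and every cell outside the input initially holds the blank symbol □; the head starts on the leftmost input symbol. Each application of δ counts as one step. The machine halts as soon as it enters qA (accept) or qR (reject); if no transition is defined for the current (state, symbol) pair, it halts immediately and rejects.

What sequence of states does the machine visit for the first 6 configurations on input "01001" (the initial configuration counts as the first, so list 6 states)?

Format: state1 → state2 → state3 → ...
Step 0: [even]01001 (head at position 0)
Step 1: δ(even, 0) = (even, 0, R)  ⊢  0[even]1001 (head at position 1)
Step 2: δ(even, 1) = (odd, 1, R)  ⊢  01[odd]001 (head at position 2)
Step 3: δ(odd, 0) = (odd, 0, R)  ⊢  010[odd]01 (head at position 3)
Step 4: δ(odd, 0) = (odd, 0, R)  ⊢  0100[odd]1 (head at position 4)
Step 5: δ(odd, 1) = (even, 1, R)  ⊢  01001[even]□ (head at position 5)
Reading off the states of these 6 configurations: even → even → odd → odd → odd → even

Final answer: even → even → odd → odd → odd → even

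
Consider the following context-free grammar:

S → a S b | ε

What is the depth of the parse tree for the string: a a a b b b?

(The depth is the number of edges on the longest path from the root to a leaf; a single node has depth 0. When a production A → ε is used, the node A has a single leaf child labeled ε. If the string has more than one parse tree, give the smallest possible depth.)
The only parse tree applies S → a S b 3 times (once per matching a…b pair) and then S → ε.
The S nodes sit at depths 0, 1, …, 3; the innermost S (depth 3) has the single child ε at depth 4.
The terminal leaves a, b are at depths 1..3, so the longest root-to-leaf path is S → S → … → S → ε with 4 edges.
Depth = 4.

Final answer: 4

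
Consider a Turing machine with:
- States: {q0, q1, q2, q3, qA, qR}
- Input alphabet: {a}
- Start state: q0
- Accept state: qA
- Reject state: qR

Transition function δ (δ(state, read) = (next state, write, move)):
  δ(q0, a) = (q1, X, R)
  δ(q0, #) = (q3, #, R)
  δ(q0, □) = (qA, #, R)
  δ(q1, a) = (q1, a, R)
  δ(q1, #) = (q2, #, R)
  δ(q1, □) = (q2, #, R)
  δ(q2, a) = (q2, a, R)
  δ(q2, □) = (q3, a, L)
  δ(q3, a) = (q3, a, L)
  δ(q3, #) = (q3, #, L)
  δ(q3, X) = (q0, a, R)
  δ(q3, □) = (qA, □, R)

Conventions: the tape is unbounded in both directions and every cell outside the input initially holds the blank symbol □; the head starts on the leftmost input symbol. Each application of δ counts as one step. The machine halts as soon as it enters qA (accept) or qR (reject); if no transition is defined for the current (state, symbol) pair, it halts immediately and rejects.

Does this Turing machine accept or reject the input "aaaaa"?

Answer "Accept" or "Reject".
Trace (configuration after each step, as tape_left[state]tape_right with head position):
Step 0: [q0]aaaaa (head at position 0)
Step 1: X[q1]aaaa (head 1)
Step 2: Xa[q1]aaa (head 2)
Step 3: Xaa[q1]aa (head 3)
Step 4: Xaaa[q1]a (head 4)
Step 5: Xaaaa[q1]□ (head 5)
Step 6: Xaaaa#[q2]□ (head 6)
Step 7: Xaaaa[q3]#a (head 5)
Step 8: Xaaa[q3]a#a (head 4)
Step 9: Xaa[q3]aa#a (head 3)
Step 10: Xa[q3]aaa#a (head 2)
Step 11: X[q3]aaaa#a (head 1)
Step 12: [q3]Xaaaa#a (head 0)
Step 13: a[q0]aaaa#a (head 1)
Step 14: aX[q1]aaa#a (head 2)
Step 15: aXa[q1]aa#a (head 3)
Step 16: aXaa[q1]a#a (head 4)
Step 17: aXaaa[q1]#a (head 5)
Step 18: aXaaa#[q2]a (head 6)
Step 19: aXaaa#a[q2]□ (head 7)
Step 20: aXaaa#[q3]aa (head 6)
Step 21: aXaaa[q3]#aa (head 5)
Step 22: aXaa[q3]a#aa (head 4)
Step 23: aXa[q3]aa#aa (head 3)
Step 24: aX[q3]aaa#aa (head 2)
Step 25: a[q3]Xaaa#aa (head 1)
Step 26: aa[q0]aaa#aa (head 2)
Step 27: aaX[q1]aa#aa (head 3)
Step 28: aaXa[q1]a#aa (head 4)
Step 29: aaXaa[q1]#aa (head 5)
Step 30: aaXaa#[q2]aa (head 6)
Step 31: aaXaa#a[q2]a (head 7)
Step 32: aaXaa#aa[q2]□ (head 8)
Step 33: aaXaa#a[q3]aa (head 7)
Step 34: aaXaa#[q3]aaa (head 6)
Step 35: aaXaa[q3]#aaa (head 5)
Step 36: aaXa[q3]a#aaa (head 4)
Step 37: aaX[q3]aa#aaa (head 3)
Step 38: aa[q3]Xaa#aaa (head 2)
Step 39: aaa[q0]aa#aaa (head 3)
Step 40: aaaX[q1]a#aaa (head 4)
Step 41: aaaXa[q1]#aaa (head 5)
Step 42: aaaXa#[q2]aaa (head 6)
Step 43: aaaXa#a[q2]aa (head 7)
Step 44: aaaXa#aa[q2]a (head 8)
Step 45: aaaXa#aaa[q2]□ (head 9)
Step 46: aaaXa#aa[q3]aa (head 8)
Step 47: aaaXa#a[q3]aaa (head 7)
Step 48: aaaXa#[q3]aaaa (head 6)
Step 49: aaaXa[q3]#aaaa (head 5)
Step 50: aaaX[q3]a#aaaa (head 4)
Step 51: aaa[q3]Xa#aaaa (head 3)
Step 52: aaaa[q0]a#aaaa (head 4)
Step 53: aaaaX[q1]#aaaa (head 5)
Step 54: aaaaX#[q2]aaaa (head 6)
Step 55: aaaaX#a[q2]aaa (head 7)
Step 56: aaaaX#aa[q2]aa (head 8)
Step 57: aaaaX#aaa[q2]a (head 9)
Step 58: aaaaX#aaaa[q2]□ (head 10)
Step 59: aaaaX#aaa[q3]aa (head 9)
Step 60: aaaaX#aa[q3]aaa (head 8)
Step 61: aaaaX#a[q3]aaaa (head 7)
Step 62: aaaaX#[q3]aaaaa (head 6)
Step 63: aaaaX[q3]#aaaaa (head 5)
Step 64: aaaa[q3]X#aaaaa (head 4)
Step 65: aaaaa[q0]#aaaaa (head 5)
Step 66: aaaaa#[q3]aaaaa (head 6)
Step 67: aaaaa[q3]#aaaaa (head 5)
Step 68: aaaa[q3]a#aaaaa (head 4)
Step 69: aaa[q3]aa#aaaaa (head 3)
Step 70: aa[q3]aaa#aaaaa (head 2)
Step 71: a[q3]aaaa#aaaaa (head 1)
Step 72: [q3]aaaaa#aaaaa (head 0)
Step 73: [q3]□aaaaa#aaaaa (head -1)
Step 74: □[qA]aaaaa#aaaaa (head 0)
The machine is in qA, so it halts and accepts.

Final answer: Accept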